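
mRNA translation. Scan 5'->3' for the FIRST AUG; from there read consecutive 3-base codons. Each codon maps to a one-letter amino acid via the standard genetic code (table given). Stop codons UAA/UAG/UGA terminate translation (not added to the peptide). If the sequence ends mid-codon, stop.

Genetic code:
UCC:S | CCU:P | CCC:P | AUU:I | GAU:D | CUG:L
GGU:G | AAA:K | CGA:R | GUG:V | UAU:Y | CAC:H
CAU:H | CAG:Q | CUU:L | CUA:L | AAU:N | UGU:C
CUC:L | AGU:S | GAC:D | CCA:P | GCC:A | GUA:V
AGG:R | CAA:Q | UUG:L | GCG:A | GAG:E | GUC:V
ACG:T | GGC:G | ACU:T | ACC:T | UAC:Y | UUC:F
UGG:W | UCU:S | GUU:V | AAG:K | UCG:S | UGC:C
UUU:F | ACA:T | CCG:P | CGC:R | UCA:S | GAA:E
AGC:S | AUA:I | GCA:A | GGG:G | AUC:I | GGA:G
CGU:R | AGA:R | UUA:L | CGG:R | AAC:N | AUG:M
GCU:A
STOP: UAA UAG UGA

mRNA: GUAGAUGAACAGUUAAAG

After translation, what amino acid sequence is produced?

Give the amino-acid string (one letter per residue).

start AUG at pos 4
pos 4: AUG -> M; peptide=M
pos 7: AAC -> N; peptide=MN
pos 10: AGU -> S; peptide=MNS
pos 13: UAA -> STOP

Answer: MNS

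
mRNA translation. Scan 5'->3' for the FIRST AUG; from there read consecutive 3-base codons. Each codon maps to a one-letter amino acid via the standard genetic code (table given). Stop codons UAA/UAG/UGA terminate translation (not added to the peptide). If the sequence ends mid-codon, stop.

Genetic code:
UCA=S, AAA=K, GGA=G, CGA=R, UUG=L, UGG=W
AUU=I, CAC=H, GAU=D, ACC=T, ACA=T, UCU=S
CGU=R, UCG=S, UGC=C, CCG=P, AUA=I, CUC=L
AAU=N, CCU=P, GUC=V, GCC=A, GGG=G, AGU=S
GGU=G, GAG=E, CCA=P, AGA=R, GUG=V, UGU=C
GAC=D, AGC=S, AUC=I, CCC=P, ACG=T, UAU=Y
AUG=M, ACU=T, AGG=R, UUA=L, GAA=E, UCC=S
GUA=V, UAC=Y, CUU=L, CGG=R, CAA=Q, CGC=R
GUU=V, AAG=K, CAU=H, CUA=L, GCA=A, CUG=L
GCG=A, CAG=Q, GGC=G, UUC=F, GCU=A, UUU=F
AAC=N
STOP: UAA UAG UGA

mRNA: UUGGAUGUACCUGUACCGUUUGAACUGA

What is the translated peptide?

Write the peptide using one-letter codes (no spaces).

start AUG at pos 4
pos 4: AUG -> M; peptide=M
pos 7: UAC -> Y; peptide=MY
pos 10: CUG -> L; peptide=MYL
pos 13: UAC -> Y; peptide=MYLY
pos 16: CGU -> R; peptide=MYLYR
pos 19: UUG -> L; peptide=MYLYRL
pos 22: AAC -> N; peptide=MYLYRLN
pos 25: UGA -> STOP

Answer: MYLYRLN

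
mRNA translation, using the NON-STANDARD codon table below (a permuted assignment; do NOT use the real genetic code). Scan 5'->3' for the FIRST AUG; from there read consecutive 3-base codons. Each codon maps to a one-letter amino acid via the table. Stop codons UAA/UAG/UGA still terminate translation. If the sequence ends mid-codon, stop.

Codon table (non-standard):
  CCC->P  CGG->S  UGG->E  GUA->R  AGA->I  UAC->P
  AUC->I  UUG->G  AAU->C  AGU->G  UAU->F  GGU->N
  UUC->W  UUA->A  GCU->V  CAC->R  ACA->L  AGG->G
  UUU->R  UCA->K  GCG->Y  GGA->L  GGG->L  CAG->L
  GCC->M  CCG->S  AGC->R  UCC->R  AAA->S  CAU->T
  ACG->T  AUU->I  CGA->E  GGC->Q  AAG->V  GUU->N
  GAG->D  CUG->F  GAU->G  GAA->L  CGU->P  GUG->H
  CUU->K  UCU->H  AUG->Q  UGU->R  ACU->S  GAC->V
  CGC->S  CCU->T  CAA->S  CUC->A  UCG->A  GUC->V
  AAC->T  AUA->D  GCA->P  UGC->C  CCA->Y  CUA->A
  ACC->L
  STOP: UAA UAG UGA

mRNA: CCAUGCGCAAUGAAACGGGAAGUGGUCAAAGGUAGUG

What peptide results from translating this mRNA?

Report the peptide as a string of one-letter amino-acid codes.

start AUG at pos 2
pos 2: AUG -> Q; peptide=Q
pos 5: CGC -> S; peptide=QS
pos 8: AAU -> C; peptide=QSC
pos 11: GAA -> L; peptide=QSCL
pos 14: ACG -> T; peptide=QSCLT
pos 17: GGA -> L; peptide=QSCLTL
pos 20: AGU -> G; peptide=QSCLTLG
pos 23: GGU -> N; peptide=QSCLTLGN
pos 26: CAA -> S; peptide=QSCLTLGNS
pos 29: AGG -> G; peptide=QSCLTLGNSG
pos 32: UAG -> STOP

Answer: QSCLTLGNSG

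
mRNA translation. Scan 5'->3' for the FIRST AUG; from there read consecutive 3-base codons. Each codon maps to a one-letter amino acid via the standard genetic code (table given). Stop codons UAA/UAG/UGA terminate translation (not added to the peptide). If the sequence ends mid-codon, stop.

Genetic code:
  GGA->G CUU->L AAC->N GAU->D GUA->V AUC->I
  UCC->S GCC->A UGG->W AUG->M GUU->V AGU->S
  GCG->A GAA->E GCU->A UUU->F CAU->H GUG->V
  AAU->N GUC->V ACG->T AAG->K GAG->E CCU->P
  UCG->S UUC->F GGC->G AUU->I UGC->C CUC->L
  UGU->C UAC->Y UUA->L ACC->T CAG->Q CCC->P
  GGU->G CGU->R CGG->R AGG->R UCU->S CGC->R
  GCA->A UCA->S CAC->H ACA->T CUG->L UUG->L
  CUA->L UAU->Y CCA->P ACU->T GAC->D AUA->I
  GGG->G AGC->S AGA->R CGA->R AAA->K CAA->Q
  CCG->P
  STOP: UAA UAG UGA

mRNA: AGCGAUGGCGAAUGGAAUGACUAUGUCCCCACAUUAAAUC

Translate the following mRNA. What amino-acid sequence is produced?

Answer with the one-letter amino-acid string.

start AUG at pos 4
pos 4: AUG -> M; peptide=M
pos 7: GCG -> A; peptide=MA
pos 10: AAU -> N; peptide=MAN
pos 13: GGA -> G; peptide=MANG
pos 16: AUG -> M; peptide=MANGM
pos 19: ACU -> T; peptide=MANGMT
pos 22: AUG -> M; peptide=MANGMTM
pos 25: UCC -> S; peptide=MANGMTMS
pos 28: CCA -> P; peptide=MANGMTMSP
pos 31: CAU -> H; peptide=MANGMTMSPH
pos 34: UAA -> STOP

Answer: MANGMTMSPH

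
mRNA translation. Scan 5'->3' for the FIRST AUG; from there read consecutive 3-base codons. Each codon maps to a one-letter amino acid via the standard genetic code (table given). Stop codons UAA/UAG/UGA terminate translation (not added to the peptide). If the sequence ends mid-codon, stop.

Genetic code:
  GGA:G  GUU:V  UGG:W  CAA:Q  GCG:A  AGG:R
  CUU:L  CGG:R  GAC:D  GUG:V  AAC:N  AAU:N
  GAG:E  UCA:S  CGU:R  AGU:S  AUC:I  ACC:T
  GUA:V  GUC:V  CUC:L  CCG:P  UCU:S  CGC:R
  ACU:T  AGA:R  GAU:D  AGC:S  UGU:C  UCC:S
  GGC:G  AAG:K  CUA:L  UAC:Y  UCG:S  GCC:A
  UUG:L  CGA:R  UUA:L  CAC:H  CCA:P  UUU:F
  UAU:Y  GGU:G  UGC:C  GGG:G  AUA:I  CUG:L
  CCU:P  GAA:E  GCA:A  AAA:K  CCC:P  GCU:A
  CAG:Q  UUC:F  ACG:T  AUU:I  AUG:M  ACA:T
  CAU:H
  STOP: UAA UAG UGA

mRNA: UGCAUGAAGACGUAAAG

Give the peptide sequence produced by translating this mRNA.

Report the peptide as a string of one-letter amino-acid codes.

start AUG at pos 3
pos 3: AUG -> M; peptide=M
pos 6: AAG -> K; peptide=MK
pos 9: ACG -> T; peptide=MKT
pos 12: UAA -> STOP

Answer: MKT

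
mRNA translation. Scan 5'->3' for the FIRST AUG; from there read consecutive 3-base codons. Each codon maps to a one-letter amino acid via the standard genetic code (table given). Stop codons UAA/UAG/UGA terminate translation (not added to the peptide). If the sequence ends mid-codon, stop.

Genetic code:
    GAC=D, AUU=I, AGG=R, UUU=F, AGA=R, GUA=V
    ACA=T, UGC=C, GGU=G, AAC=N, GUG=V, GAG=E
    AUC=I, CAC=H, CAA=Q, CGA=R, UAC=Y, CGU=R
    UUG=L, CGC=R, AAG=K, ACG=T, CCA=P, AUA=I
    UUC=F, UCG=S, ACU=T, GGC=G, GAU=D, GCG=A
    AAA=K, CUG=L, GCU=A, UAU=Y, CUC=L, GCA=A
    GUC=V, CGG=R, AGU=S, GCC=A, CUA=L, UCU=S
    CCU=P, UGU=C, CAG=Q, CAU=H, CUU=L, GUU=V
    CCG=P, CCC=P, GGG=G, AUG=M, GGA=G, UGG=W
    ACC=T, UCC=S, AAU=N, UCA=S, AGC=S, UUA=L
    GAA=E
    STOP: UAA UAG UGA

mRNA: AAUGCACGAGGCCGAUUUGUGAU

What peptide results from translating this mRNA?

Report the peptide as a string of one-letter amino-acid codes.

start AUG at pos 1
pos 1: AUG -> M; peptide=M
pos 4: CAC -> H; peptide=MH
pos 7: GAG -> E; peptide=MHE
pos 10: GCC -> A; peptide=MHEA
pos 13: GAU -> D; peptide=MHEAD
pos 16: UUG -> L; peptide=MHEADL
pos 19: UGA -> STOP

Answer: MHEADL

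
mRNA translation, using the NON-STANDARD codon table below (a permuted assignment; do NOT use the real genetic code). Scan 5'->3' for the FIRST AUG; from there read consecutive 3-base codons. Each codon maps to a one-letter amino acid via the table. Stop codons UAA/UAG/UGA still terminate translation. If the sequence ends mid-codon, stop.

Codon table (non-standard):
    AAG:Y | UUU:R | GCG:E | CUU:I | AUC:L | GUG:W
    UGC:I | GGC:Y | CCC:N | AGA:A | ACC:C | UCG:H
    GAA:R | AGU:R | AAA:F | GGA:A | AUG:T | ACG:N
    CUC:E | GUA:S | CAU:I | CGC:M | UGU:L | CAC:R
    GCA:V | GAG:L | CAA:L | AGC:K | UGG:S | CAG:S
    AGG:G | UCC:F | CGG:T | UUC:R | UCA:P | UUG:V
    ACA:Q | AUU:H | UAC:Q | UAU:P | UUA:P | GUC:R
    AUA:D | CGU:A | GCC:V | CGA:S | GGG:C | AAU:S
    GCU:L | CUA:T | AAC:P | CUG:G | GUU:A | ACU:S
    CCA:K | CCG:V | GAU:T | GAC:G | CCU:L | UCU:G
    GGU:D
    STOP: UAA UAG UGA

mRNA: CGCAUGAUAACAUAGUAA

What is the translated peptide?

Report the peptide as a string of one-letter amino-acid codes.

Answer: TDQ

Derivation:
start AUG at pos 3
pos 3: AUG -> T; peptide=T
pos 6: AUA -> D; peptide=TD
pos 9: ACA -> Q; peptide=TDQ
pos 12: UAG -> STOP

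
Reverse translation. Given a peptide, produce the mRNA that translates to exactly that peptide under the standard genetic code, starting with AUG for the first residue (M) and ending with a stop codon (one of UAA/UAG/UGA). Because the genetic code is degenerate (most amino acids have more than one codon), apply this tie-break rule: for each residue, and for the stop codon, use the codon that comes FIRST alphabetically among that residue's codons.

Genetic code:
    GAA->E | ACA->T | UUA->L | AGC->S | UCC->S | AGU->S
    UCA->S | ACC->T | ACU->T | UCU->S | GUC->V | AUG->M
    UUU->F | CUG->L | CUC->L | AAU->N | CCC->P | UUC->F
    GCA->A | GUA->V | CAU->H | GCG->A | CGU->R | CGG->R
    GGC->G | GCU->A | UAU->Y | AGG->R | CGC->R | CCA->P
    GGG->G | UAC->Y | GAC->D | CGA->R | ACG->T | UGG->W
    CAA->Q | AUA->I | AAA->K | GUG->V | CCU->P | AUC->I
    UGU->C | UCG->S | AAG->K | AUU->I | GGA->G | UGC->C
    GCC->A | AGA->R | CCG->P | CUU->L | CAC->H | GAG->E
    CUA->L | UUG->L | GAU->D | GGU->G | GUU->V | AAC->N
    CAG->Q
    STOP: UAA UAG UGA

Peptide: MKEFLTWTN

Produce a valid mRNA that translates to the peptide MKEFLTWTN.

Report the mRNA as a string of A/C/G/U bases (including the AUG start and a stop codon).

residue 1: M -> AUG (start codon)
residue 2: K codons sorted = AAA,AAG -> pick first = AAA
residue 3: E codons sorted = GAA,GAG -> pick first = GAA
residue 4: F codons sorted = UUC,UUU -> pick first = UUC
residue 5: L codons sorted = CUA,CUC,CUG,CUU,UUA,UUG -> pick first = CUA
residue 6: T codons sorted = ACA,ACC,ACG,ACU -> pick first = ACA
residue 7: W -> UGG (only codon)
residue 8: T codons sorted = ACA,ACC,ACG,ACU -> pick first = ACA
residue 9: N codons sorted = AAC,AAU -> pick first = AAC
terminator: stop codons sorted = UAA,UAG,UGA -> pick first = UAA

Answer: mRNA: AUGAAAGAAUUCCUAACAUGGACAAACUAA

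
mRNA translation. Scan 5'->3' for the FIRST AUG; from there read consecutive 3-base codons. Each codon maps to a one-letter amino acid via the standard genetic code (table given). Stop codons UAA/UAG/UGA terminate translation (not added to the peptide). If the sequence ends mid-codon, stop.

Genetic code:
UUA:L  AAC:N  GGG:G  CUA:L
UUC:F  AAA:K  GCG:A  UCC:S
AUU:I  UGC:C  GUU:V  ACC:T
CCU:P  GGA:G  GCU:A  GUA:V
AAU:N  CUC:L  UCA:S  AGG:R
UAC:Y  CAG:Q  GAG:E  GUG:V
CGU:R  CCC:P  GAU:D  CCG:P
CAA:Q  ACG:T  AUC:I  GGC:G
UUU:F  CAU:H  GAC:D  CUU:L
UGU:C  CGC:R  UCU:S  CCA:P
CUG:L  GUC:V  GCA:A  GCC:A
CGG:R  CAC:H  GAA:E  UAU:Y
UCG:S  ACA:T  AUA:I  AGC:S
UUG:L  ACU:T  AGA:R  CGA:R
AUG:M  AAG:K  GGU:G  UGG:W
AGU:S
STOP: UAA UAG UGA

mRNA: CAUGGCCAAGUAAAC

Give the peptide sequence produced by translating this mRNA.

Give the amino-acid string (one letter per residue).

start AUG at pos 1
pos 1: AUG -> M; peptide=M
pos 4: GCC -> A; peptide=MA
pos 7: AAG -> K; peptide=MAK
pos 10: UAA -> STOP

Answer: MAK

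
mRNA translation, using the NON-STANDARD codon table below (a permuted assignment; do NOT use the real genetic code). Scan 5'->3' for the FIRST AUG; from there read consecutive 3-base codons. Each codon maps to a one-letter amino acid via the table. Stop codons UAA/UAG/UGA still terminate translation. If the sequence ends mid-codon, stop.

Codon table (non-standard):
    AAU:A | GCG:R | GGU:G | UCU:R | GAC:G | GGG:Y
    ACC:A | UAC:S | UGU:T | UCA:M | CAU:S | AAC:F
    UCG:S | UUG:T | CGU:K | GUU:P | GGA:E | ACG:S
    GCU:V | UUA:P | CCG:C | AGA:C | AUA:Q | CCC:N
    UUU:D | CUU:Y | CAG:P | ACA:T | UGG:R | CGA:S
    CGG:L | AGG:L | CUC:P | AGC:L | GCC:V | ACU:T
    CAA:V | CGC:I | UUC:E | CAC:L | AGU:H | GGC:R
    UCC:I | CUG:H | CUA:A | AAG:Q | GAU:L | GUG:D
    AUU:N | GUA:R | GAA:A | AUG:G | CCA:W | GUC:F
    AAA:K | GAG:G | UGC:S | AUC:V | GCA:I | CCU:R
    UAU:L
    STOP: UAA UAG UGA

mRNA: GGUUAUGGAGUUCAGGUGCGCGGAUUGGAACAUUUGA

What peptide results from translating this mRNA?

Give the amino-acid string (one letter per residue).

start AUG at pos 4
pos 4: AUG -> G; peptide=G
pos 7: GAG -> G; peptide=GG
pos 10: UUC -> E; peptide=GGE
pos 13: AGG -> L; peptide=GGEL
pos 16: UGC -> S; peptide=GGELS
pos 19: GCG -> R; peptide=GGELSR
pos 22: GAU -> L; peptide=GGELSRL
pos 25: UGG -> R; peptide=GGELSRLR
pos 28: AAC -> F; peptide=GGELSRLRF
pos 31: AUU -> N; peptide=GGELSRLRFN
pos 34: UGA -> STOP

Answer: GGELSRLRFN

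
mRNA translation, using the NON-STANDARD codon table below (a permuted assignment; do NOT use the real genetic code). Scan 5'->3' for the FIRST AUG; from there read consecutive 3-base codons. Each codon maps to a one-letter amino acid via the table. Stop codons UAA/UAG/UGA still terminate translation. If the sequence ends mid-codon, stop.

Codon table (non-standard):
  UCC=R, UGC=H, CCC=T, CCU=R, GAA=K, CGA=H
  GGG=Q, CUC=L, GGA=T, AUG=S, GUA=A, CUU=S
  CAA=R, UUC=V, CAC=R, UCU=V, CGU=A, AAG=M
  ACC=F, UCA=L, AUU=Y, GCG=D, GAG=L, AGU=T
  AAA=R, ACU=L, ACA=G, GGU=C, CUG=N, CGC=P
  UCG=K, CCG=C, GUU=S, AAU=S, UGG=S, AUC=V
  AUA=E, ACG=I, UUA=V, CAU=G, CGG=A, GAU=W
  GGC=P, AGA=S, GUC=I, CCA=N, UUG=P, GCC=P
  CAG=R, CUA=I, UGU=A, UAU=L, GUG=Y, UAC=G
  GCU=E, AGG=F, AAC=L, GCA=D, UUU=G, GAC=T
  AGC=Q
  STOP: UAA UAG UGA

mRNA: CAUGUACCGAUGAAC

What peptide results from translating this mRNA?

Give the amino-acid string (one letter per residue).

Answer: SGH

Derivation:
start AUG at pos 1
pos 1: AUG -> S; peptide=S
pos 4: UAC -> G; peptide=SG
pos 7: CGA -> H; peptide=SGH
pos 10: UGA -> STOP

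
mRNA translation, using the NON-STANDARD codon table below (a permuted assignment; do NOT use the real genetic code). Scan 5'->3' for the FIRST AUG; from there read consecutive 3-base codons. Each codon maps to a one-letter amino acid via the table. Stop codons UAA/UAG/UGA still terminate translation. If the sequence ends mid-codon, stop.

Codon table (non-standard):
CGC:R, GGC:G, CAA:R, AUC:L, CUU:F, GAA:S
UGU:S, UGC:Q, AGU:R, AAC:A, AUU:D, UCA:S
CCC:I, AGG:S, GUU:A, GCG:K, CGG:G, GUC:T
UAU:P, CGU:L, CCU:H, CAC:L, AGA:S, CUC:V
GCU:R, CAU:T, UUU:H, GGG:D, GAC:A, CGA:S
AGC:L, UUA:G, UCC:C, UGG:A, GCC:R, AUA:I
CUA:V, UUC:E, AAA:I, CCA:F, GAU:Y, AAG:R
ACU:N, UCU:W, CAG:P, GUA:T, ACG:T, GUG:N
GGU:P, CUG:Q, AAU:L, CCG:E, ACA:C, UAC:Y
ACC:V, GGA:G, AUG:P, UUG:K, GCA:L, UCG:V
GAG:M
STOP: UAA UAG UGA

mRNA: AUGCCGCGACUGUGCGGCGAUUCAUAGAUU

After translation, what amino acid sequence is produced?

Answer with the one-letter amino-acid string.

Answer: PESQQGYS

Derivation:
start AUG at pos 0
pos 0: AUG -> P; peptide=P
pos 3: CCG -> E; peptide=PE
pos 6: CGA -> S; peptide=PES
pos 9: CUG -> Q; peptide=PESQ
pos 12: UGC -> Q; peptide=PESQQ
pos 15: GGC -> G; peptide=PESQQG
pos 18: GAU -> Y; peptide=PESQQGY
pos 21: UCA -> S; peptide=PESQQGYS
pos 24: UAG -> STOP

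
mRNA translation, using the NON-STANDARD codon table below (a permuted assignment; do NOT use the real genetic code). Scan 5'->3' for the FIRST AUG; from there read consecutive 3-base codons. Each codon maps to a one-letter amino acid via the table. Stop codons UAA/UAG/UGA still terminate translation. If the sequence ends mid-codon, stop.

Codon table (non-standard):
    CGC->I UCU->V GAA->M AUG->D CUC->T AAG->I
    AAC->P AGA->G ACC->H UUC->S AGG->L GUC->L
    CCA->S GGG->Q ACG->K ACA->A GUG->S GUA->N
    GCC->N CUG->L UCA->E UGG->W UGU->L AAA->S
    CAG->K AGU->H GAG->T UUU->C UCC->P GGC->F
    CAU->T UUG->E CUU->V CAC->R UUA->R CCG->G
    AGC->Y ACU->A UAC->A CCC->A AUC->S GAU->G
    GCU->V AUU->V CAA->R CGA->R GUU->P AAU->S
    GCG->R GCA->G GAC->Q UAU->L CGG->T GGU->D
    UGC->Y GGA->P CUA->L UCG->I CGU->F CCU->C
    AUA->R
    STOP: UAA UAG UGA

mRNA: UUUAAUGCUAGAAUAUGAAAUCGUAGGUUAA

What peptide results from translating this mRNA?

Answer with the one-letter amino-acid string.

start AUG at pos 4
pos 4: AUG -> D; peptide=D
pos 7: CUA -> L; peptide=DL
pos 10: GAA -> M; peptide=DLM
pos 13: UAU -> L; peptide=DLML
pos 16: GAA -> M; peptide=DLMLM
pos 19: AUC -> S; peptide=DLMLMS
pos 22: GUA -> N; peptide=DLMLMSN
pos 25: GGU -> D; peptide=DLMLMSND
pos 28: UAA -> STOP

Answer: DLMLMSND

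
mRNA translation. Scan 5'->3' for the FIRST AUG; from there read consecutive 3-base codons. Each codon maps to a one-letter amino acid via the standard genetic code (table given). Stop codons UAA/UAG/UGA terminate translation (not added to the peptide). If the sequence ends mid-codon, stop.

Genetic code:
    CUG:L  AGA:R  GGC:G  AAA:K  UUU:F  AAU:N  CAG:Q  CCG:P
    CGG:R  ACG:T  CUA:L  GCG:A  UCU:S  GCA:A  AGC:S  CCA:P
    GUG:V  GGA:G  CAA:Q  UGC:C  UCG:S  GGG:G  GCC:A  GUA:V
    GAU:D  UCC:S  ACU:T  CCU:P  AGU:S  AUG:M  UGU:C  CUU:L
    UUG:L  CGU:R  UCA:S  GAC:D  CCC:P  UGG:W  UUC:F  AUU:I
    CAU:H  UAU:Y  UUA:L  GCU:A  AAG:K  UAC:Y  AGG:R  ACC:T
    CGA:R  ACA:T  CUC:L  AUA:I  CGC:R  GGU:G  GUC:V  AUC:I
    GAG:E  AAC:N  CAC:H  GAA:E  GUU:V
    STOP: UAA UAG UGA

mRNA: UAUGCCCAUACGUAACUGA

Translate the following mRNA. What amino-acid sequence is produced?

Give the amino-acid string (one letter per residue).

Answer: MPIRN

Derivation:
start AUG at pos 1
pos 1: AUG -> M; peptide=M
pos 4: CCC -> P; peptide=MP
pos 7: AUA -> I; peptide=MPI
pos 10: CGU -> R; peptide=MPIR
pos 13: AAC -> N; peptide=MPIRN
pos 16: UGA -> STOP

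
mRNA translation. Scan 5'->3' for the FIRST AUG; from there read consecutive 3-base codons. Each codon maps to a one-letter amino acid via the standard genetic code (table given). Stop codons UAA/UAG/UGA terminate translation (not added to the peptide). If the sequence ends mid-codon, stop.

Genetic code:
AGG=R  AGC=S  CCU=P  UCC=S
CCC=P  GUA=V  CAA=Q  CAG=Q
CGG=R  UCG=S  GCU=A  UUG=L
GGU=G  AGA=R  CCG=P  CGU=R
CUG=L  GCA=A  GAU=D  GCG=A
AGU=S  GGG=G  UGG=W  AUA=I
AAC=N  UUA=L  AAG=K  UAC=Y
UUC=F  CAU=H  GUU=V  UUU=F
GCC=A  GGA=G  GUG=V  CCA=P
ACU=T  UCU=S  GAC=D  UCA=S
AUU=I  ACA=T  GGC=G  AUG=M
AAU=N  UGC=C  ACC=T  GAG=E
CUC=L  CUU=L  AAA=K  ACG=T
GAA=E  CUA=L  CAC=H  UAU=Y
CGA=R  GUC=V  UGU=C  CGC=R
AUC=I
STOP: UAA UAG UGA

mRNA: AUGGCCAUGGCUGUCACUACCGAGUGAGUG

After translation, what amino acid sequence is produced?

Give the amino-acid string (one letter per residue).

start AUG at pos 0
pos 0: AUG -> M; peptide=M
pos 3: GCC -> A; peptide=MA
pos 6: AUG -> M; peptide=MAM
pos 9: GCU -> A; peptide=MAMA
pos 12: GUC -> V; peptide=MAMAV
pos 15: ACU -> T; peptide=MAMAVT
pos 18: ACC -> T; peptide=MAMAVTT
pos 21: GAG -> E; peptide=MAMAVTTE
pos 24: UGA -> STOP

Answer: MAMAVTTE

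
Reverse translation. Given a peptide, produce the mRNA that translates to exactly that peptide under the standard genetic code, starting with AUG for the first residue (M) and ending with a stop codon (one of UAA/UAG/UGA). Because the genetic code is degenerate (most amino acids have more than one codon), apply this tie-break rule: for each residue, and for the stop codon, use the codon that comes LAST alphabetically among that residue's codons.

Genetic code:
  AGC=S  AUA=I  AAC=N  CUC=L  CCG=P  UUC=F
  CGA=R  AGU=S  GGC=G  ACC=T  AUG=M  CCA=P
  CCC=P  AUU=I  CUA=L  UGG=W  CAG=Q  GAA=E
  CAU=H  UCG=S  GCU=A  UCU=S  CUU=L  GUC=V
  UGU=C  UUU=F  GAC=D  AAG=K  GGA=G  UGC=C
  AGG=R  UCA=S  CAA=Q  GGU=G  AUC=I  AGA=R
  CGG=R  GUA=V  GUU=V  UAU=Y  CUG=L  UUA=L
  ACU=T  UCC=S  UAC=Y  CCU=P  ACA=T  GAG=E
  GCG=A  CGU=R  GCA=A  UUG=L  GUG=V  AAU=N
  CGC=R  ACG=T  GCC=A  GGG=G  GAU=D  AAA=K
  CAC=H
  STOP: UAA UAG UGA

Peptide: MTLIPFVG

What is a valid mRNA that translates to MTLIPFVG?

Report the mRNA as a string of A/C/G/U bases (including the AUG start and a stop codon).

Answer: mRNA: AUGACUUUGAUUCCUUUUGUUGGUUGA

Derivation:
residue 1: M -> AUG (start codon)
residue 2: T codons sorted = ACA,ACC,ACG,ACU -> pick last = ACU
residue 3: L codons sorted = CUA,CUC,CUG,CUU,UUA,UUG -> pick last = UUG
residue 4: I codons sorted = AUA,AUC,AUU -> pick last = AUU
residue 5: P codons sorted = CCA,CCC,CCG,CCU -> pick last = CCU
residue 6: F codons sorted = UUC,UUU -> pick last = UUU
residue 7: V codons sorted = GUA,GUC,GUG,GUU -> pick last = GUU
residue 8: G codons sorted = GGA,GGC,GGG,GGU -> pick last = GGU
terminator: stop codons sorted = UAA,UAG,UGA -> pick last = UGA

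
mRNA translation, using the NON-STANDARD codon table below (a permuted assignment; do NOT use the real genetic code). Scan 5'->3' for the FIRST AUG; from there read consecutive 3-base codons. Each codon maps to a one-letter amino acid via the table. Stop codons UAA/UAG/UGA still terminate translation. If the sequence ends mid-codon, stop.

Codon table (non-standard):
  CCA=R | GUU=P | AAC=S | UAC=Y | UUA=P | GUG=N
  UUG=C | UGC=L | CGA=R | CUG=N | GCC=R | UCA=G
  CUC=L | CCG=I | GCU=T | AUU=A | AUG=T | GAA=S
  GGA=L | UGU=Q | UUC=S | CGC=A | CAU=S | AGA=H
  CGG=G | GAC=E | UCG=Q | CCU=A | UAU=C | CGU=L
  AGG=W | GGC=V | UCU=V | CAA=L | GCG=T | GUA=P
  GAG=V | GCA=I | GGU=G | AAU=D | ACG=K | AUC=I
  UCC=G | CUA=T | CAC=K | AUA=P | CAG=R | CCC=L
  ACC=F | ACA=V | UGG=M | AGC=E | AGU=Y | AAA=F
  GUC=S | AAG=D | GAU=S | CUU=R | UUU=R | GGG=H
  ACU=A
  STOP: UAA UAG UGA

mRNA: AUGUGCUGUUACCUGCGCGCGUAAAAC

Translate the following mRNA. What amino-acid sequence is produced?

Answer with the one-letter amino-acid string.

start AUG at pos 0
pos 0: AUG -> T; peptide=T
pos 3: UGC -> L; peptide=TL
pos 6: UGU -> Q; peptide=TLQ
pos 9: UAC -> Y; peptide=TLQY
pos 12: CUG -> N; peptide=TLQYN
pos 15: CGC -> A; peptide=TLQYNA
pos 18: GCG -> T; peptide=TLQYNAT
pos 21: UAA -> STOP

Answer: TLQYNAT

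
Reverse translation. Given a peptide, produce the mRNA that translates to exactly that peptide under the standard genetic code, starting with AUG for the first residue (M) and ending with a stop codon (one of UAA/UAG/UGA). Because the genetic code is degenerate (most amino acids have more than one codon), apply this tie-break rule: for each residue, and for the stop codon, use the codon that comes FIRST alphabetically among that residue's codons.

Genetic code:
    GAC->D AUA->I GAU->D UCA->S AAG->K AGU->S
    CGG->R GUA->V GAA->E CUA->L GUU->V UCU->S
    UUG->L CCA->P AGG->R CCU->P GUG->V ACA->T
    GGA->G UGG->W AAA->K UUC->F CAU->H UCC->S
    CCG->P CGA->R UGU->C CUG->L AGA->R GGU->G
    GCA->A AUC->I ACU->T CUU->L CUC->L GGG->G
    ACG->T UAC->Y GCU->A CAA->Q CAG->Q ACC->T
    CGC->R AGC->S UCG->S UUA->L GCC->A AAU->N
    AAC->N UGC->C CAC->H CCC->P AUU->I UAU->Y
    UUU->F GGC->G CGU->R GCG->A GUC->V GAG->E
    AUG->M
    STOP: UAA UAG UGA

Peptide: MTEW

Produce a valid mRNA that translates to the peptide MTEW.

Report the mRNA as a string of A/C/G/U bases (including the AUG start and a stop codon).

residue 1: M -> AUG (start codon)
residue 2: T codons sorted = ACA,ACC,ACG,ACU -> pick first = ACA
residue 3: E codons sorted = GAA,GAG -> pick first = GAA
residue 4: W -> UGG (only codon)
terminator: stop codons sorted = UAA,UAG,UGA -> pick first = UAA

Answer: mRNA: AUGACAGAAUGGUAA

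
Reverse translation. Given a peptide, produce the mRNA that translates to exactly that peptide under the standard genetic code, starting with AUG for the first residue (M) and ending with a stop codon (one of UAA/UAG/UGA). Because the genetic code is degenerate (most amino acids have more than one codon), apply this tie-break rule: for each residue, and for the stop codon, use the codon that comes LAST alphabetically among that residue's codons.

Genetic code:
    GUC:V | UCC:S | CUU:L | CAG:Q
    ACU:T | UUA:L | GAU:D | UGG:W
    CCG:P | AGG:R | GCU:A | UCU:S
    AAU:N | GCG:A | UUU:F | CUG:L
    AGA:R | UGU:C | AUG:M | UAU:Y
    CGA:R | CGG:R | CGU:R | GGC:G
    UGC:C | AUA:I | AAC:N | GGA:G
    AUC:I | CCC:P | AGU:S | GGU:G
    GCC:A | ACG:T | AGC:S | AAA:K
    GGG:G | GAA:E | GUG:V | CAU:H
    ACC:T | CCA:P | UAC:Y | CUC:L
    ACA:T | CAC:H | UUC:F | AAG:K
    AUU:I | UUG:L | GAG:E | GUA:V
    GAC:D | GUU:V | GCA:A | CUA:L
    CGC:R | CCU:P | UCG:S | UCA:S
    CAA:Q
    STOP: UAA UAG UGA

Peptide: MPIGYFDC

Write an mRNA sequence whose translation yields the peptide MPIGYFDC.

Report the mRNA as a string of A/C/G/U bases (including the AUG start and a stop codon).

Answer: mRNA: AUGCCUAUUGGUUAUUUUGAUUGUUGA

Derivation:
residue 1: M -> AUG (start codon)
residue 2: P codons sorted = CCA,CCC,CCG,CCU -> pick last = CCU
residue 3: I codons sorted = AUA,AUC,AUU -> pick last = AUU
residue 4: G codons sorted = GGA,GGC,GGG,GGU -> pick last = GGU
residue 5: Y codons sorted = UAC,UAU -> pick last = UAU
residue 6: F codons sorted = UUC,UUU -> pick last = UUU
residue 7: D codons sorted = GAC,GAU -> pick last = GAU
residue 8: C codons sorted = UGC,UGU -> pick last = UGU
terminator: stop codons sorted = UAA,UAG,UGA -> pick last = UGA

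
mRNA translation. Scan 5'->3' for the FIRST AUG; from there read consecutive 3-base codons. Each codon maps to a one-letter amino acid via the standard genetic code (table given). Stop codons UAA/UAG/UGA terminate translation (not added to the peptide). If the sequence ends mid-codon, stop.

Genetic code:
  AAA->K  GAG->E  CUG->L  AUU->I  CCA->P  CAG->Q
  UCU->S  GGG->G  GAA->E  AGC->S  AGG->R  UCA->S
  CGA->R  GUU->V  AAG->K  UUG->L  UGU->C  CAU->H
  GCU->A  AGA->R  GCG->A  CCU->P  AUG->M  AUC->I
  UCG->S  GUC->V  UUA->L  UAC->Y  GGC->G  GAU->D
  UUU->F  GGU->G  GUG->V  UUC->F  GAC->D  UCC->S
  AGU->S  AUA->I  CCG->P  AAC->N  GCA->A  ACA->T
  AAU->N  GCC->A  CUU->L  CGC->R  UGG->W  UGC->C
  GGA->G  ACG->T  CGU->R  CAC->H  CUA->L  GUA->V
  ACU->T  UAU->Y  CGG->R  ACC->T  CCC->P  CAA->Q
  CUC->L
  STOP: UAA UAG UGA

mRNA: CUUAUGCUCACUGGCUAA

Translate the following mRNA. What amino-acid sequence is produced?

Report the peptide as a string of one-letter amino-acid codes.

start AUG at pos 3
pos 3: AUG -> M; peptide=M
pos 6: CUC -> L; peptide=ML
pos 9: ACU -> T; peptide=MLT
pos 12: GGC -> G; peptide=MLTG
pos 15: UAA -> STOP

Answer: MLTG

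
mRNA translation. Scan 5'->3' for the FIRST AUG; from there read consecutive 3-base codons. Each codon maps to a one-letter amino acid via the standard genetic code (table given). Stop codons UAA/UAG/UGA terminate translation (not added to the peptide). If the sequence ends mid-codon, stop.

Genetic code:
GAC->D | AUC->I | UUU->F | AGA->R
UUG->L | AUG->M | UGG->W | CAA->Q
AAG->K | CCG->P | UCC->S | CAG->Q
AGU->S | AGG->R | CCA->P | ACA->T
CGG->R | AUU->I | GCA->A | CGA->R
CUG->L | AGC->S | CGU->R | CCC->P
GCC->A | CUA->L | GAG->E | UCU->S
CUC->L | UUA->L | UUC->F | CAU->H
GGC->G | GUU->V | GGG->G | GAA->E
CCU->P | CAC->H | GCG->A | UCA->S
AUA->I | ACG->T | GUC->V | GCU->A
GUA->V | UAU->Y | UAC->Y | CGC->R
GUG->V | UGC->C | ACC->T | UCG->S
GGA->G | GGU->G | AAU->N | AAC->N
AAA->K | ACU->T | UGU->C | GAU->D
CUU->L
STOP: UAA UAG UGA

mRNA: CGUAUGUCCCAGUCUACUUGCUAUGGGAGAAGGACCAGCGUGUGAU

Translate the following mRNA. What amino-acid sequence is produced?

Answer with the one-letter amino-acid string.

Answer: MSQSTCYGRRTSV

Derivation:
start AUG at pos 3
pos 3: AUG -> M; peptide=M
pos 6: UCC -> S; peptide=MS
pos 9: CAG -> Q; peptide=MSQ
pos 12: UCU -> S; peptide=MSQS
pos 15: ACU -> T; peptide=MSQST
pos 18: UGC -> C; peptide=MSQSTC
pos 21: UAU -> Y; peptide=MSQSTCY
pos 24: GGG -> G; peptide=MSQSTCYG
pos 27: AGA -> R; peptide=MSQSTCYGR
pos 30: AGG -> R; peptide=MSQSTCYGRR
pos 33: ACC -> T; peptide=MSQSTCYGRRT
pos 36: AGC -> S; peptide=MSQSTCYGRRTS
pos 39: GUG -> V; peptide=MSQSTCYGRRTSV
pos 42: UGA -> STOP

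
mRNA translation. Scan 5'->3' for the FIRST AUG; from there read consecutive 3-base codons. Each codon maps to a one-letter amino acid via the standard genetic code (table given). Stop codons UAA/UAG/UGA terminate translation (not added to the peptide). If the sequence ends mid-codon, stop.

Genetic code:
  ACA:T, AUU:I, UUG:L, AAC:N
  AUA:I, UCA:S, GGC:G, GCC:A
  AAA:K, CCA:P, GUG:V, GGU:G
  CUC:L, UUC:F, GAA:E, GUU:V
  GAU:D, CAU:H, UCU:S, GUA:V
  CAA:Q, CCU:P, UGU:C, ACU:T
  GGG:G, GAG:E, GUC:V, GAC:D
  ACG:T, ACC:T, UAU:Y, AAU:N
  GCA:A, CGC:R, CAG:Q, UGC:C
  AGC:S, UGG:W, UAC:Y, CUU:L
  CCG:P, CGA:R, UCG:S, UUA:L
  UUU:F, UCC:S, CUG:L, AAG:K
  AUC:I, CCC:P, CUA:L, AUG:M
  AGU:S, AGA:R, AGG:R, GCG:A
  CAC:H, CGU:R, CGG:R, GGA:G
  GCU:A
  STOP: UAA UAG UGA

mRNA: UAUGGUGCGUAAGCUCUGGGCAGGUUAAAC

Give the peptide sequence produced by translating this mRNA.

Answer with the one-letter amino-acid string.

Answer: MVRKLWAG

Derivation:
start AUG at pos 1
pos 1: AUG -> M; peptide=M
pos 4: GUG -> V; peptide=MV
pos 7: CGU -> R; peptide=MVR
pos 10: AAG -> K; peptide=MVRK
pos 13: CUC -> L; peptide=MVRKL
pos 16: UGG -> W; peptide=MVRKLW
pos 19: GCA -> A; peptide=MVRKLWA
pos 22: GGU -> G; peptide=MVRKLWAG
pos 25: UAA -> STOP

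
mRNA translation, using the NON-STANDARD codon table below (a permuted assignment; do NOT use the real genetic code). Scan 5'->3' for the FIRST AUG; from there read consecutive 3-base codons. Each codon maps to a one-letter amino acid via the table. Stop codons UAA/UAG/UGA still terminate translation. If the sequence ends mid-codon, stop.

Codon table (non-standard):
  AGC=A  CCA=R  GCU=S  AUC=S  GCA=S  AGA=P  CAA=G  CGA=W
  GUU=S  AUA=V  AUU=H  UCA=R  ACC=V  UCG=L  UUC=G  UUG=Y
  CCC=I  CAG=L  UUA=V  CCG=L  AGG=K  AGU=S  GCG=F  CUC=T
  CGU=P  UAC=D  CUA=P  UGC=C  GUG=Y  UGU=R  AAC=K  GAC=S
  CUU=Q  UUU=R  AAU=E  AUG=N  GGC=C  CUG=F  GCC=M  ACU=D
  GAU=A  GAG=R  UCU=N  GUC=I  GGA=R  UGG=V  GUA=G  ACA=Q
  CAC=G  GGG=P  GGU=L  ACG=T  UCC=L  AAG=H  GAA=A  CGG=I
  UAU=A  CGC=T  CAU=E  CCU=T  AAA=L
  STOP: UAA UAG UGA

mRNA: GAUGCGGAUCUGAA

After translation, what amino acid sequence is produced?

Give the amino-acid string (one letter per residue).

start AUG at pos 1
pos 1: AUG -> N; peptide=N
pos 4: CGG -> I; peptide=NI
pos 7: AUC -> S; peptide=NIS
pos 10: UGA -> STOP

Answer: NIS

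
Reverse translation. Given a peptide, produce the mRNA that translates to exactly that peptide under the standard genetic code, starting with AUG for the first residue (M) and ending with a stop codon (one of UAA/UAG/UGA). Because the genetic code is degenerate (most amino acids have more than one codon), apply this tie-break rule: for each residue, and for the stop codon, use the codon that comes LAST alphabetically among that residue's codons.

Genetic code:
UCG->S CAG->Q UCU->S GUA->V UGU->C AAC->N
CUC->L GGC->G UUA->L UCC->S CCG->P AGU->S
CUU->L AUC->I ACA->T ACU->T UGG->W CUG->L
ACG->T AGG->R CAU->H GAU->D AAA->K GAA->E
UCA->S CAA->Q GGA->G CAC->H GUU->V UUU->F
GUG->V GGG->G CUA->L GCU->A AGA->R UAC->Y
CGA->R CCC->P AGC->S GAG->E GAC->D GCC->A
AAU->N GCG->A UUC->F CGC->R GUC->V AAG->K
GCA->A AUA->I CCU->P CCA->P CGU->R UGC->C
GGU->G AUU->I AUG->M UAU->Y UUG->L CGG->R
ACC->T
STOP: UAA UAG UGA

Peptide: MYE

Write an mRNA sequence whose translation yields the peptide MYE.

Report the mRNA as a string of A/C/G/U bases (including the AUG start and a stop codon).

residue 1: M -> AUG (start codon)
residue 2: Y codons sorted = UAC,UAU -> pick last = UAU
residue 3: E codons sorted = GAA,GAG -> pick last = GAG
terminator: stop codons sorted = UAA,UAG,UGA -> pick last = UGA

Answer: mRNA: AUGUAUGAGUGA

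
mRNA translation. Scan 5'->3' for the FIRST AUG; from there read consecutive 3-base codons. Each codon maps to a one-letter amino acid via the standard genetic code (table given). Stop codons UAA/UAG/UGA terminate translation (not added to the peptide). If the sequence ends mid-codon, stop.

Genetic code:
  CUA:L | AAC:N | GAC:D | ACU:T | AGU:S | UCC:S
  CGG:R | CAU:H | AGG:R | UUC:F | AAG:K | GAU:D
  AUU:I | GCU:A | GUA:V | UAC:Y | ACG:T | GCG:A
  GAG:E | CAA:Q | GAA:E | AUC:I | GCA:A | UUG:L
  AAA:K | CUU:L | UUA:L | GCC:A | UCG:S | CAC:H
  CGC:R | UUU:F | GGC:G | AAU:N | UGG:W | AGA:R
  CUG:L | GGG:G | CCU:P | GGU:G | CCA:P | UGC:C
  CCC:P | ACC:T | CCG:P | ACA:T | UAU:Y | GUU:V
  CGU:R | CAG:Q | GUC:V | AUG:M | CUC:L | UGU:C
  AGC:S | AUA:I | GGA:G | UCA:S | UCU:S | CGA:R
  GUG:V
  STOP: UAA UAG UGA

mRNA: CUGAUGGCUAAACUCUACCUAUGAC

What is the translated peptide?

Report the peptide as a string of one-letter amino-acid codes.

start AUG at pos 3
pos 3: AUG -> M; peptide=M
pos 6: GCU -> A; peptide=MA
pos 9: AAA -> K; peptide=MAK
pos 12: CUC -> L; peptide=MAKL
pos 15: UAC -> Y; peptide=MAKLY
pos 18: CUA -> L; peptide=MAKLYL
pos 21: UGA -> STOP

Answer: MAKLYL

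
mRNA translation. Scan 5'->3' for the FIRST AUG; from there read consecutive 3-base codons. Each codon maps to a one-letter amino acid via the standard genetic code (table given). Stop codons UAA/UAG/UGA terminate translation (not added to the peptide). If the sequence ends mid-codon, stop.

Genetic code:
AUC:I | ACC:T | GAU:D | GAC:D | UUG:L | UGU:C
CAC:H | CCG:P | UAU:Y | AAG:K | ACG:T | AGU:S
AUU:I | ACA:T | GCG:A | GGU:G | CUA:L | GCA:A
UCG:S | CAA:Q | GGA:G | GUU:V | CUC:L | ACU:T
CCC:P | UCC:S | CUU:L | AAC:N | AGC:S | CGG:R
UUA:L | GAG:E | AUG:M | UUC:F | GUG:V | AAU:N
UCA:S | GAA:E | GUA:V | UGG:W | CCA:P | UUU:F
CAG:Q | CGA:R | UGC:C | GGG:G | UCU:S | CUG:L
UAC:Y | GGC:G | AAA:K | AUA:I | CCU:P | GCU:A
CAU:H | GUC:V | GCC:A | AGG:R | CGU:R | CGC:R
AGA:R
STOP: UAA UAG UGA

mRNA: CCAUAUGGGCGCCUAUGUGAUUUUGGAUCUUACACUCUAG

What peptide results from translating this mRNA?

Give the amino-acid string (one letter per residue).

start AUG at pos 4
pos 4: AUG -> M; peptide=M
pos 7: GGC -> G; peptide=MG
pos 10: GCC -> A; peptide=MGA
pos 13: UAU -> Y; peptide=MGAY
pos 16: GUG -> V; peptide=MGAYV
pos 19: AUU -> I; peptide=MGAYVI
pos 22: UUG -> L; peptide=MGAYVIL
pos 25: GAU -> D; peptide=MGAYVILD
pos 28: CUU -> L; peptide=MGAYVILDL
pos 31: ACA -> T; peptide=MGAYVILDLT
pos 34: CUC -> L; peptide=MGAYVILDLTL
pos 37: UAG -> STOP

Answer: MGAYVILDLTL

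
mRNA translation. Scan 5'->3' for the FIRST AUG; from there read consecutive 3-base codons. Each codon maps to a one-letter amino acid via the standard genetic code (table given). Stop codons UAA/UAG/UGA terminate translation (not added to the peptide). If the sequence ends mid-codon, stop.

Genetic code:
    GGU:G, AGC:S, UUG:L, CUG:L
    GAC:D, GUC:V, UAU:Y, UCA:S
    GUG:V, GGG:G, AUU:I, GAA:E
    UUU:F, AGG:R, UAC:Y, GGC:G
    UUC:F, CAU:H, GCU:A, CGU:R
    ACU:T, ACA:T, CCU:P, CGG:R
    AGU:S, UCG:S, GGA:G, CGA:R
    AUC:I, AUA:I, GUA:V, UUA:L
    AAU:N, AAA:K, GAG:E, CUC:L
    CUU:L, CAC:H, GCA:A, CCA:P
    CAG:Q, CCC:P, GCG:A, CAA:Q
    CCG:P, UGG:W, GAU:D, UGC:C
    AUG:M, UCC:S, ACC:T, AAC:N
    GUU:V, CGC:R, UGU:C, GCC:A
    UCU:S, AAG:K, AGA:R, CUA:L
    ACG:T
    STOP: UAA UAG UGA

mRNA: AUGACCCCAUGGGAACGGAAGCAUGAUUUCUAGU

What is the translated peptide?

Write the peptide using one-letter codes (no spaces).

start AUG at pos 0
pos 0: AUG -> M; peptide=M
pos 3: ACC -> T; peptide=MT
pos 6: CCA -> P; peptide=MTP
pos 9: UGG -> W; peptide=MTPW
pos 12: GAA -> E; peptide=MTPWE
pos 15: CGG -> R; peptide=MTPWER
pos 18: AAG -> K; peptide=MTPWERK
pos 21: CAU -> H; peptide=MTPWERKH
pos 24: GAU -> D; peptide=MTPWERKHD
pos 27: UUC -> F; peptide=MTPWERKHDF
pos 30: UAG -> STOP

Answer: MTPWERKHDF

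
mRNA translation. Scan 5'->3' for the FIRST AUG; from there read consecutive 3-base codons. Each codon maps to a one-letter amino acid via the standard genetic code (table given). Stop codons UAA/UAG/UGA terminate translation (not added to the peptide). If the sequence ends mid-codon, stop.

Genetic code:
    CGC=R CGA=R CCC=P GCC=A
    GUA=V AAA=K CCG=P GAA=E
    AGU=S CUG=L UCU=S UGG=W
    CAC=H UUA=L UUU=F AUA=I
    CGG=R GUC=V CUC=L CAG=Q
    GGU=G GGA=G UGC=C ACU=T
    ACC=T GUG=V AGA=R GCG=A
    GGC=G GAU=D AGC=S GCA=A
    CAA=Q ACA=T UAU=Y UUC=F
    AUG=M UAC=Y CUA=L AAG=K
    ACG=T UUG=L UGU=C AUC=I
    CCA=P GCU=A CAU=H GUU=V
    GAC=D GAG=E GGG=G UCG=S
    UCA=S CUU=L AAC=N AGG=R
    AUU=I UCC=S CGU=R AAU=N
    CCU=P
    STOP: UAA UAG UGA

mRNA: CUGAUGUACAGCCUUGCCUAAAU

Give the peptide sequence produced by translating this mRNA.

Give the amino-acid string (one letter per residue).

start AUG at pos 3
pos 3: AUG -> M; peptide=M
pos 6: UAC -> Y; peptide=MY
pos 9: AGC -> S; peptide=MYS
pos 12: CUU -> L; peptide=MYSL
pos 15: GCC -> A; peptide=MYSLA
pos 18: UAA -> STOP

Answer: MYSLA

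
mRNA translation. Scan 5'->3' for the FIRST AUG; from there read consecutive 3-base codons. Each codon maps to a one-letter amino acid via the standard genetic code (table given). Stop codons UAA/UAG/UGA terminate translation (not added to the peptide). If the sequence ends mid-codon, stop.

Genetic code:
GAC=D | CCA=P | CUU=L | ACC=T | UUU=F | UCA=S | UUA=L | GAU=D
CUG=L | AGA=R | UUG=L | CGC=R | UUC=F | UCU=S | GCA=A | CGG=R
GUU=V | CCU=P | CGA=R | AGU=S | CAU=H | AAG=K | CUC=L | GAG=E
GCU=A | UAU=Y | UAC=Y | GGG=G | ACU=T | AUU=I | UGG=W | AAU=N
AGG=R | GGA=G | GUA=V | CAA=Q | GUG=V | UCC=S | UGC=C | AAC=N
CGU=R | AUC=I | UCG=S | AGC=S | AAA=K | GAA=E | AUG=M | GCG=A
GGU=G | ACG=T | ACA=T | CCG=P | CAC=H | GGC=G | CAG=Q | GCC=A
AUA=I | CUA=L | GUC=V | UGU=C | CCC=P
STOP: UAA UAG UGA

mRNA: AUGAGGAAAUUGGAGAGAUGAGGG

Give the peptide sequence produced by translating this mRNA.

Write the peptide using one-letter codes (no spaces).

Answer: MRKLER

Derivation:
start AUG at pos 0
pos 0: AUG -> M; peptide=M
pos 3: AGG -> R; peptide=MR
pos 6: AAA -> K; peptide=MRK
pos 9: UUG -> L; peptide=MRKL
pos 12: GAG -> E; peptide=MRKLE
pos 15: AGA -> R; peptide=MRKLER
pos 18: UGA -> STOP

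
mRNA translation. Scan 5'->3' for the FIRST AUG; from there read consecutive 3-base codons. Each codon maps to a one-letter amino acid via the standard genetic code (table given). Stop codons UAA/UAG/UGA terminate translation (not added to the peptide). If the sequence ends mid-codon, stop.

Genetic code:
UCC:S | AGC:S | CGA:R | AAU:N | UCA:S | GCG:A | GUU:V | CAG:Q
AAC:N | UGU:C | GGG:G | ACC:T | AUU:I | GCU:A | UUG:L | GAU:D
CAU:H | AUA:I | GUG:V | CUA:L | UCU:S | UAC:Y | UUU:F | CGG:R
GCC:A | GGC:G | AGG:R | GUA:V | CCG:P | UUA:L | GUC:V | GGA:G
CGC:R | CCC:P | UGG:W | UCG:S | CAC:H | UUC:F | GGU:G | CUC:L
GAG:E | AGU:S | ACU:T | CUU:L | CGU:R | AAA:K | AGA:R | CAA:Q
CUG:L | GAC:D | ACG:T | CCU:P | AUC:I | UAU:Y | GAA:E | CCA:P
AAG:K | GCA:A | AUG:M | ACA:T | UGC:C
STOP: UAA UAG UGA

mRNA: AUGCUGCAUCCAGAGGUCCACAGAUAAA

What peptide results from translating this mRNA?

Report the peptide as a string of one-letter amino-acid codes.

Answer: MLHPEVHR

Derivation:
start AUG at pos 0
pos 0: AUG -> M; peptide=M
pos 3: CUG -> L; peptide=ML
pos 6: CAU -> H; peptide=MLH
pos 9: CCA -> P; peptide=MLHP
pos 12: GAG -> E; peptide=MLHPE
pos 15: GUC -> V; peptide=MLHPEV
pos 18: CAC -> H; peptide=MLHPEVH
pos 21: AGA -> R; peptide=MLHPEVHR
pos 24: UAA -> STOP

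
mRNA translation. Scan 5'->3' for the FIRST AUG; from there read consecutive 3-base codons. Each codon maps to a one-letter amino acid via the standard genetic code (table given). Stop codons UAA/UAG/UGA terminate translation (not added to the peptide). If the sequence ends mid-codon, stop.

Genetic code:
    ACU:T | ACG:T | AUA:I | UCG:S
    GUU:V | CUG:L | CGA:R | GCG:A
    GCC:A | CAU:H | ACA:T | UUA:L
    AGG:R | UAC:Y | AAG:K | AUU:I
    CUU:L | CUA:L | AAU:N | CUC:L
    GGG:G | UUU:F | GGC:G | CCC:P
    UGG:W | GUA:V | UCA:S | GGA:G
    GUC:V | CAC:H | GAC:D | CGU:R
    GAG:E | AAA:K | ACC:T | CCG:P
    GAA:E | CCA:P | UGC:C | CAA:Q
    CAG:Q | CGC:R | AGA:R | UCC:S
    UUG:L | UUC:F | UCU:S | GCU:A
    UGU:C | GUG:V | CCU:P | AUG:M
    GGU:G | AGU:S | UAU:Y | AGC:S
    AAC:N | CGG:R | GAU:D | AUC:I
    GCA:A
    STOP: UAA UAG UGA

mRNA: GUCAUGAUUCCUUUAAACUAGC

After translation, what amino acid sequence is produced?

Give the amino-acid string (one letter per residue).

Answer: MIPLN

Derivation:
start AUG at pos 3
pos 3: AUG -> M; peptide=M
pos 6: AUU -> I; peptide=MI
pos 9: CCU -> P; peptide=MIP
pos 12: UUA -> L; peptide=MIPL
pos 15: AAC -> N; peptide=MIPLN
pos 18: UAG -> STOP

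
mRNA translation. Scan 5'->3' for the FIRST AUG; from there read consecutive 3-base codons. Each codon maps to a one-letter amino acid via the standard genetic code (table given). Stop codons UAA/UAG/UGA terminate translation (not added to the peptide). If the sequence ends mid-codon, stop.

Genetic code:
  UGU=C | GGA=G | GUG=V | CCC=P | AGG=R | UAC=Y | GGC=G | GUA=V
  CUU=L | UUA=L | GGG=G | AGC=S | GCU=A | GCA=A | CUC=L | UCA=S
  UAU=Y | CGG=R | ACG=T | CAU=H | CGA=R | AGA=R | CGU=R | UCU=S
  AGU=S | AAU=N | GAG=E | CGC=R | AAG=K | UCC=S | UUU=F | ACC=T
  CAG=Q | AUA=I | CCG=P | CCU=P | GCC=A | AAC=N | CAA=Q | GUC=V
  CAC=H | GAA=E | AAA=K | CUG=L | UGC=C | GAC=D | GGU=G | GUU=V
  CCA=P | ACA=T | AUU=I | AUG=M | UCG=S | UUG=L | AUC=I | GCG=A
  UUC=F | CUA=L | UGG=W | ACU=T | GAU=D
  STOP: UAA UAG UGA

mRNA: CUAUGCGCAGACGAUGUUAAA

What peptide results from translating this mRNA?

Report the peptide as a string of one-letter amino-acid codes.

start AUG at pos 2
pos 2: AUG -> M; peptide=M
pos 5: CGC -> R; peptide=MR
pos 8: AGA -> R; peptide=MRR
pos 11: CGA -> R; peptide=MRRR
pos 14: UGU -> C; peptide=MRRRC
pos 17: UAA -> STOP

Answer: MRRRC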